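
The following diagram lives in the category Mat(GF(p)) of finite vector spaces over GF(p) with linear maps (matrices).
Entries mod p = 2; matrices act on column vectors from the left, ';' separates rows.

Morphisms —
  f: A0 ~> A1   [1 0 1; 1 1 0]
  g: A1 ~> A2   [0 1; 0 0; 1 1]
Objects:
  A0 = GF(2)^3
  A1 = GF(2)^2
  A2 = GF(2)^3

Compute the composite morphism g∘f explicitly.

Answer: [1 1 0; 0 0 0; 0 1 1]

Work:
  e0=[1,0,0] f~>[1,1] g~>[1,0,0]
  e1=[0,1,0] f~>[0,1] g~>[1,0,1]
  e2=[0,0,1] f~>[1,0] g~>[0,0,1]
result: [1 1 0; 0 0 0; 0 1 1]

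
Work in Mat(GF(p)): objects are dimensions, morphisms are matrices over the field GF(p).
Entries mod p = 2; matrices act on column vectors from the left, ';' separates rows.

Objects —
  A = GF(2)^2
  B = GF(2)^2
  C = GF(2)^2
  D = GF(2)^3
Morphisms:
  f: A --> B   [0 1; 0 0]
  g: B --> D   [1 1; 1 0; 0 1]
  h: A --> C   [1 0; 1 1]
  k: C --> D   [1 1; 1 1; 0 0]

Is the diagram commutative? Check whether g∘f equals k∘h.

Answer: COMMUTES

Derivation:
Path 1 = f;g:
  e0=[1,0] f-->[0,0] g-->[0,0,0]
  e1=[0,1] f-->[1,0] g-->[1,1,0]
  ⟦path⟧₁ = [0 1; 0 1; 0 0]
Path 2 = h;k:
  e0=[1,0] h-->[1,1] k-->[0,0,0]
  e1=[0,1] h-->[0,1] k-->[1,1,0]
  ⟦path⟧₂ = [0 1; 0 1; 0 0]
Equal? YES — commutes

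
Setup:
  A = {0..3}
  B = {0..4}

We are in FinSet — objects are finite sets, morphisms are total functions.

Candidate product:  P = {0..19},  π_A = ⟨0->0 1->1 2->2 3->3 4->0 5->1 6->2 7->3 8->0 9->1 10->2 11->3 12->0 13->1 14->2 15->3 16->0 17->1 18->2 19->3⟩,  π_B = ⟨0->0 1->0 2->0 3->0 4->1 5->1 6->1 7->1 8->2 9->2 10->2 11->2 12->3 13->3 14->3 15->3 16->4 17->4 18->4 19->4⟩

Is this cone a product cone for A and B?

|A|·|B| = 4·5 = 20;  |P| = 20
Check the pairing map k ↦ (π_A(k), π_B(k)):
  0 -> (0,0)
  1 -> (1,0)
  2 -> (2,0)
  3 -> (3,0)
  4 -> (0,1)
  5 -> (1,1)
  6 -> (2,1)
  7 -> (3,1)
  8 -> (0,2)
  9 -> (1,2)
  10 -> (2,2)
  11 -> (3,2)
  12 -> (0,3)
  13 -> (1,3)
  14 -> (2,3)
  15 -> (3,3)
  16 -> (0,4)
  17 -> (1,4)
  18 -> (2,4)
  19 -> (3,4)
distinct pairs in image: 20 / 20 needed
  → bijection onto A×B; projections well-typed.

Answer: VALID PRODUCT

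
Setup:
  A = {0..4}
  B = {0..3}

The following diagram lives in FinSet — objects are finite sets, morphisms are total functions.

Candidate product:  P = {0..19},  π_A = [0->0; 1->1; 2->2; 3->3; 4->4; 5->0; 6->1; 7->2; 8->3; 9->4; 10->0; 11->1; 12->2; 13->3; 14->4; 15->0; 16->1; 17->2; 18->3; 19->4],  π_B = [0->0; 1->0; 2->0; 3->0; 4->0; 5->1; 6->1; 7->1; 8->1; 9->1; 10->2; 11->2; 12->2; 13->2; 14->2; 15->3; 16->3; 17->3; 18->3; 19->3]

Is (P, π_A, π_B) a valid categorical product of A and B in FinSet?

|A|·|B| = 5·4 = 20;  |P| = 20
Check the pairing map k ↦ (π_A(k), π_B(k)):
  0 -> (0,0)
  1 -> (1,0)
  2 -> (2,0)
  3 -> (3,0)
  4 -> (4,0)
  5 -> (0,1)
  6 -> (1,1)
  7 -> (2,1)
  8 -> (3,1)
  9 -> (4,1)
  10 -> (0,2)
  11 -> (1,2)
  12 -> (2,2)
  13 -> (3,2)
  14 -> (4,2)
  15 -> (0,3)
  16 -> (1,3)
  17 -> (2,3)
  18 -> (3,3)
  19 -> (4,3)
distinct pairs in image: 20 / 20 needed
  → bijection onto A×B; projections well-typed.

Answer: VALID PRODUCT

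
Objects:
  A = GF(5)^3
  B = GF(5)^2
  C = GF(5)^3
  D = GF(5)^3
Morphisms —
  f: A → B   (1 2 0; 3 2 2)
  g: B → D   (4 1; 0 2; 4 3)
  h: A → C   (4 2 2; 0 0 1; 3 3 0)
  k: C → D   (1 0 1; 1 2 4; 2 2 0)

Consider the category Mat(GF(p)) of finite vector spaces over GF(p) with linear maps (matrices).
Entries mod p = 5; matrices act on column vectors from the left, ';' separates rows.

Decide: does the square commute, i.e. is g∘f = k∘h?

Answer: COMMUTES

Derivation:
Along f;g (path 1):
  e0=[1,0,0] f→[1,3] g→[2,1,3]
  e1=[0,1,0] f→[2,2] g→[0,4,4]
  e2=[0,0,1] f→[0,2] g→[2,4,1]
  composite₁ = (2 0 2; 1 4 4; 3 4 1)
Along h;k (path 2):
  e0=[1,0,0] h→[4,0,3] k→[2,1,3]
  e1=[0,1,0] h→[2,0,3] k→[0,4,4]
  e2=[0,0,1] h→[2,1,0] k→[2,4,1]
  composite₂ = (2 0 2; 1 4 4; 3 4 1)
Equal? equal; square commutes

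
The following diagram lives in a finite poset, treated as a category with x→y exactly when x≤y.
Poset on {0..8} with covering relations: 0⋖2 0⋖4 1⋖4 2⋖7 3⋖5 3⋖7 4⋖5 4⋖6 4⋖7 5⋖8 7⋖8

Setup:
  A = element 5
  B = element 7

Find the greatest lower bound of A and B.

Answer: NO MEET EXISTS

Trace:
{x : x<=A ∧ x<=B} = {0,1,3,4}  (A=5, B=7)
  maximal lower bounds 3 and 4 are incomparable: neither 3<=4 nor 4<=3
→ no greatest lower bound exists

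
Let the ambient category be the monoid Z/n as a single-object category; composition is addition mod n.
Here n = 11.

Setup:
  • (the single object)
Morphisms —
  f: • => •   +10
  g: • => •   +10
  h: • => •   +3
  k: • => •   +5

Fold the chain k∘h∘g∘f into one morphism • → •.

Answer: +6

Work:
  0 +10≡10 +10≡9 +3≡1 +5≡6  (mod 11)
⟦path⟧: +6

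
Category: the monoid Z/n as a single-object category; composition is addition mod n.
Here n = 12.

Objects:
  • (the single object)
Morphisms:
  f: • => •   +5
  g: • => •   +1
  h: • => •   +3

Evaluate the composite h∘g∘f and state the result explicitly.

  0 +5≡5 +1≡6 +3≡9  (mod 12)
⟦path⟧: +9

Answer: +9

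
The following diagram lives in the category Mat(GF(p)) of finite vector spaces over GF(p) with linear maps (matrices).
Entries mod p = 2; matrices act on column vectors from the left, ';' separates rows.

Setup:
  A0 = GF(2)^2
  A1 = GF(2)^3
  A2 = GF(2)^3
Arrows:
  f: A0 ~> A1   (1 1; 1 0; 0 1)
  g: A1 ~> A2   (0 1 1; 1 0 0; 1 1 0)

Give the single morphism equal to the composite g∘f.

Answer: (1 1; 1 1; 0 1)

Work:
  e0=(1,0) f~>(1,1,0) g~>(1,1,0)
  e1=(0,1) f~>(1,0,1) g~>(1,1,1)
composite: (1 1; 1 1; 0 1)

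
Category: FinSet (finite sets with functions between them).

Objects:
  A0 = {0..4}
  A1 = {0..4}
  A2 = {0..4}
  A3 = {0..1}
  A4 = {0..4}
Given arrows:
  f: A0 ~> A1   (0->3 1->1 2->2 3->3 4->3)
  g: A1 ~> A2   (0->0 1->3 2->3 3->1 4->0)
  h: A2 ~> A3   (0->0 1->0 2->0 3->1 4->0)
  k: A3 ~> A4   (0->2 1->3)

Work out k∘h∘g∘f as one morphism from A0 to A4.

Answer: (0->2 1->3 2->3 3->2 4->2)

Work:
  0 f~>3 g~>1 h~>0 k~>2
  1 f~>1 g~>3 h~>1 k~>3
  2 f~>2 g~>3 h~>1 k~>3
  3 f~>3 g~>1 h~>0 k~>2
  4 f~>3 g~>1 h~>0 k~>2
result: (0->2 1->3 2->3 3->2 4->2)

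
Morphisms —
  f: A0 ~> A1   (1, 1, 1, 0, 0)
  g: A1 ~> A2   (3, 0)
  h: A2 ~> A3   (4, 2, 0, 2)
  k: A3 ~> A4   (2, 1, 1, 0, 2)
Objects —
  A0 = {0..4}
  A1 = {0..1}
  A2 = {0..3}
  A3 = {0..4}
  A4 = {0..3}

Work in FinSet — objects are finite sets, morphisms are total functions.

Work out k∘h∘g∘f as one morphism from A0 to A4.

Answer: (2, 2, 2, 1, 1)

Work:
  0 f~>1 g~>0 h~>4 k~>2
  1 f~>1 g~>0 h~>4 k~>2
  2 f~>1 g~>0 h~>4 k~>2
  3 f~>0 g~>3 h~>2 k~>1
  4 f~>0 g~>3 h~>2 k~>1
result: (2, 2, 2, 1, 1)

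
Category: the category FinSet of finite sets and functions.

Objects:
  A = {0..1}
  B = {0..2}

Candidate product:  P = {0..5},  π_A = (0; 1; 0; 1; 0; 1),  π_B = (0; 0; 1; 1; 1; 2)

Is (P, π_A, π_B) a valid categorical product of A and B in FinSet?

Answer: NOT A VALID PRODUCT — duplicate pair at indices 2,4

Derivation:
|A|·|B| = 2·3 = 6;  |P| = 6
Check the pairing map k ↦ (π_A(k), π_B(k)):
  0 ↦ (0,0)
  1 ↦ (1,0)
  2 ↦ (0,1)
  3 ↦ (1,1)
  4 ↦ (0,1)  ✗ repeats pair of k=2
  5 ↦ (1,2)
distinct pairs in image: 5 / 6 needed
  → (0,1) hit at k=2 and k=4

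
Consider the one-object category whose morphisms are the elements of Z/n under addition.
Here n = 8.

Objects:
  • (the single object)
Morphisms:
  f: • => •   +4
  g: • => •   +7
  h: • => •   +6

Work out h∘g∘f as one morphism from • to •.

Answer: +1

Derivation:
  0 +4≡4 +7≡3 +6≡1  (mod 8)
⟦path⟧: +1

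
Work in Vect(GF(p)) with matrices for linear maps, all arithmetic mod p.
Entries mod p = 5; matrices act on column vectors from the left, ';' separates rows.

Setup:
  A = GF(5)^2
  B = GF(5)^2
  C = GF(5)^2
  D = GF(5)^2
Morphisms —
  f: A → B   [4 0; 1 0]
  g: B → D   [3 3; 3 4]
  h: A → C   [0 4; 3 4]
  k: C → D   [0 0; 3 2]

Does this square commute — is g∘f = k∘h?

Along f;g (path 1):
  e0=(1,0) f→(4,1) g→(0,1)
  e1=(0,1) f→(0,0) g→(0,0)
  composite₁ = [0 0; 1 0]
Along h;k (path 2):
  e0=(1,0) h→(0,3) k→(0,1)
  e1=(0,1) h→(4,4) k→(0,0)
  composite₂ = [0 0; 1 0]
Equal? same morphism ✓

Answer: COMMUTES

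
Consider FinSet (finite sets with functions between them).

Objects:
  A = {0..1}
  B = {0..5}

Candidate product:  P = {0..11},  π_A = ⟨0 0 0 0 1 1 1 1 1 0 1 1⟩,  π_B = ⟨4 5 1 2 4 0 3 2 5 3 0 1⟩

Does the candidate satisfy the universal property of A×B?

|A|·|B| = 2·6 = 12;  |P| = 12
Check the pairing map k ↦ (π_A(k), π_B(k)):
  0 : (0,4)
  1 : (0,5)
  2 : (0,1)
  3 : (0,2)
  4 : (1,4)
  5 : (1,0)
  6 : (1,3)
  7 : (1,2)
  8 : (1,5)
  9 : (0,3)
  10 : (1,0)  ✗ repeats pair of k=5
  11 : (1,1)
distinct pairs in image: 11 / 12 needed
  → (1,0) hit at k=5 and k=10

Answer: NOT A VALID PRODUCT — duplicate pair at indices 10,5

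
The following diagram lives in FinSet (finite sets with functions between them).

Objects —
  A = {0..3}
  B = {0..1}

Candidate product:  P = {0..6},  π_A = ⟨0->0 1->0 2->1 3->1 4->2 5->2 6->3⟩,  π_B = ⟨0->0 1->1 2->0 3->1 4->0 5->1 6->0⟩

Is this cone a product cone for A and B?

|A|·|B| = 4·2 = 8;  |P| = 7
  → cardinalities differ; no bijection possible.

Answer: NOT A VALID PRODUCT — |P|=7 ≠ |A|·|B|=8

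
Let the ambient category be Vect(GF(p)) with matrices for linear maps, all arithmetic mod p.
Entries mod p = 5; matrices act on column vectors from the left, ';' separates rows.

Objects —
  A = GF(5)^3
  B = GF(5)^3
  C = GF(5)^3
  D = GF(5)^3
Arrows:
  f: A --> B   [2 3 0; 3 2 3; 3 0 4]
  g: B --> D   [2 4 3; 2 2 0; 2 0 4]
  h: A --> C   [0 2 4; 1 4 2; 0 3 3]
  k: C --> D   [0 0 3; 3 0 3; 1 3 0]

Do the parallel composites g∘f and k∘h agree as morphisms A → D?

Answer: DOES NOT COMMUTE

Work:
1) trace f;g:
  e0=⟨1,0,0⟩ f-->⟨2,3,3⟩ g-->⟨0,0,1⟩
  e1=⟨0,1,0⟩ f-->⟨3,2,0⟩ g-->⟨4,0,1⟩
  e2=⟨0,0,1⟩ f-->⟨0,3,4⟩ g-->⟨4,1,1⟩
  result₁ = [0 4 4; 0 0 1; 1 1 1]
2) trace h;k:
  e0=⟨1,0,0⟩ h-->⟨0,1,0⟩ k-->⟨0,0,3⟩
  e1=⟨0,1,0⟩ h-->⟨2,4,3⟩ k-->⟨4,0,4⟩
  e2=⟨0,0,1⟩ h-->⟨4,2,3⟩ k-->⟨4,1,0⟩
  result₂ = [0 4 4; 0 0 1; 3 4 0]
Equal? differ; not commutative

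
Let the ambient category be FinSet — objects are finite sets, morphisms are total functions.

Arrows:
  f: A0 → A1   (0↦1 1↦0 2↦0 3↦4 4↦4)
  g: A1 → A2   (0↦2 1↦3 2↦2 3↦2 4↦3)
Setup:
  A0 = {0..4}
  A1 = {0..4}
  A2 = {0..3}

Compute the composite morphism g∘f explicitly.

  0 f→1 g→3
  1 f→0 g→2
  2 f→0 g→2
  3 f→4 g→3
  4 f→4 g→3
result: (0↦3 1↦2 2↦2 3↦3 4↦3)

Answer: (0↦3 1↦2 2↦2 3↦3 4↦3)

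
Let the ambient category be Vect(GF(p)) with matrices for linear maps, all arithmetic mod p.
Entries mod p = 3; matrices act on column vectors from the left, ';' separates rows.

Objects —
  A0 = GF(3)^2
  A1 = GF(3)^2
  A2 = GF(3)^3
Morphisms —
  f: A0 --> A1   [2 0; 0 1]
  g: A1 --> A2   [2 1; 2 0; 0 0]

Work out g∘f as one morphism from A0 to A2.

  e0=[1,0] f-->[2,0] g-->[1,1,0]
  e1=[0,1] f-->[0,1] g-->[1,0,0]
⟦path⟧: [1 1; 1 0; 0 0]

Answer: [1 1; 1 0; 0 0]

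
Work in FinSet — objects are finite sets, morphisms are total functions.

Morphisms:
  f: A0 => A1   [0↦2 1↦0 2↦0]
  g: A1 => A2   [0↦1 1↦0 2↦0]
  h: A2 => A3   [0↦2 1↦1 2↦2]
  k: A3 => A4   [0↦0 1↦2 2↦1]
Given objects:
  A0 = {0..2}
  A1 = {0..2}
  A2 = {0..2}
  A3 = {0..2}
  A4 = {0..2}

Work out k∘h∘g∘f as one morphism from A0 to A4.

  0 f=>2 g=>0 h=>2 k=>1
  1 f=>0 g=>1 h=>1 k=>2
  2 f=>0 g=>1 h=>1 k=>2
composite: [0↦1 1↦2 2↦2]

Answer: [0↦1 1↦2 2↦2]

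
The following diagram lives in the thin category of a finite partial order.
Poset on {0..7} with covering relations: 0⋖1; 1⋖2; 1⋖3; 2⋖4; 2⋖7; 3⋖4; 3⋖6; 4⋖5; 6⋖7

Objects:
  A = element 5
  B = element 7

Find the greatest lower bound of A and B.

Answer: NO MEET EXISTS

Work:
Common predecessors of 5,7: {0,1,2,3}
  maximal lower bounds 2 and 3 are incomparable: neither 2<=3 nor 3<=2
→ no greatest lower bound exists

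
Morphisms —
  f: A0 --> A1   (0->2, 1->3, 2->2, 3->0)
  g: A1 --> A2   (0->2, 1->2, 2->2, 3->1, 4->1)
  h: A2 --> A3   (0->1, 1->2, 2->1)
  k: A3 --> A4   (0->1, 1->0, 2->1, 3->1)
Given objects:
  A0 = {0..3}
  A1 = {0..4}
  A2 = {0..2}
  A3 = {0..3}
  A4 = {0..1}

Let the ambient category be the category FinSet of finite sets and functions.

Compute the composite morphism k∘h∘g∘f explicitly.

Answer: (0->0, 1->1, 2->0, 3->0)

Work:
  0 f-->2 g-->2 h-->1 k-->0
  1 f-->3 g-->1 h-->2 k-->1
  2 f-->2 g-->2 h-->1 k-->0
  3 f-->0 g-->2 h-->1 k-->0
composite: (0->0, 1->1, 2->0, 3->0)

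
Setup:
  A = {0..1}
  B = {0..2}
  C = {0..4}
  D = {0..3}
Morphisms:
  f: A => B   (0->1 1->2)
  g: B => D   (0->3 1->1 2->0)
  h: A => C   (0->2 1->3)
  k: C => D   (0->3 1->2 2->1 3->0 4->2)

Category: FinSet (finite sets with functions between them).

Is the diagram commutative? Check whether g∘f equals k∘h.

Answer: COMMUTES

Trace:
Along f;g (path 1):
  0 f=>1 g=>1
  1 f=>2 g=>0
  composite₁ = (0->1 1->0)
Along h;k (path 2):
  0 h=>2 k=>1
  1 h=>3 k=>0
  composite₂ = (0->1 1->0)
Equal? same morphism ✓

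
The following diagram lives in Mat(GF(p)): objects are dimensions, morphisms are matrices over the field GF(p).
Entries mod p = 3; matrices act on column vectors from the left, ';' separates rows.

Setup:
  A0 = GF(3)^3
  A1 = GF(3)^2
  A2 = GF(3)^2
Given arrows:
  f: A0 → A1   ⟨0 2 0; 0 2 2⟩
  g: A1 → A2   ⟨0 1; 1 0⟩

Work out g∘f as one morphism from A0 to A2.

  e0=(1,0,0) f→(0,0) g→(0,0)
  e1=(0,1,0) f→(2,2) g→(2,2)
  e2=(0,0,1) f→(0,2) g→(2,0)
composite: ⟨0 2 2; 0 2 0⟩

Answer: ⟨0 2 2; 0 2 0⟩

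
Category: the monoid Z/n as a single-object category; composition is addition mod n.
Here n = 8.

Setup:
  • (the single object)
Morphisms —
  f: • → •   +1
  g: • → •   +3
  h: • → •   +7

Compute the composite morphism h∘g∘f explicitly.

Answer: +3

Derivation:
  0 +1≡1 +3≡4 +7≡3  (mod 8)
composite: +3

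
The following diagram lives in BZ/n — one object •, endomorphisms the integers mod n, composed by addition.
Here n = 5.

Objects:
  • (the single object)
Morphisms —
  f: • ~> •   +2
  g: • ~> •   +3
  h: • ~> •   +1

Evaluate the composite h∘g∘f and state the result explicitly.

Answer: +1

Derivation:
  0 +2≡2 +3≡0 +1≡1  (mod 5)
result: +1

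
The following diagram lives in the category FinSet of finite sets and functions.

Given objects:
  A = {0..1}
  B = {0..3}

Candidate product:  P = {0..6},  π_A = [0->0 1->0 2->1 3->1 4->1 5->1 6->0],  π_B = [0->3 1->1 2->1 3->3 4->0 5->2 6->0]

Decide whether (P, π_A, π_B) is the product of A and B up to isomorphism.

|A|·|B| = 2·4 = 8;  |P| = 7
  → cardinalities differ; no bijection possible.

Answer: NOT A VALID PRODUCT — |P|=7 ≠ |A|·|B|=8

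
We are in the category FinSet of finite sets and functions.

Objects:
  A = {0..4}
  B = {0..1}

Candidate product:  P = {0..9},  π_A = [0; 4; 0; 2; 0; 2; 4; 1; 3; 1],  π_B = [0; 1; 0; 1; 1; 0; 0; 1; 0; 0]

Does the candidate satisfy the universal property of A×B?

Answer: NOT A VALID PRODUCT — duplicate pair at indices 0,2

Work:
|A|·|B| = 5·2 = 10;  |P| = 10
Check the pairing map k ↦ (π_A(k), π_B(k)):
  0 : (0,0)
  1 : (4,1)
  2 : (0,0)  ✗ repeats pair of k=0
  3 : (2,1)
  4 : (0,1)
  5 : (2,0)
  6 : (4,0)
  7 : (1,1)
  8 : (3,0)
  9 : (1,0)
distinct pairs in image: 9 / 10 needed
  → (0,0) hit at k=0 and k=2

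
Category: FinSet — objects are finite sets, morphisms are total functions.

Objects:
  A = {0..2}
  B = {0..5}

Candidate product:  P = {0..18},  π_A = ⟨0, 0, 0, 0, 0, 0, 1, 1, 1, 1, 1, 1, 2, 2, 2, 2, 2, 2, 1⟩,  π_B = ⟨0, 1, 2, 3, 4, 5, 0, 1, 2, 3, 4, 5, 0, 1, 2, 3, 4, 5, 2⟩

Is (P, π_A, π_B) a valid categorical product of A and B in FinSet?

|A|·|B| = 3·6 = 18;  |P| = 19
  → cardinalities differ; no bijection possible.

Answer: NOT A VALID PRODUCT — |P|=19 ≠ |A|·|B|=18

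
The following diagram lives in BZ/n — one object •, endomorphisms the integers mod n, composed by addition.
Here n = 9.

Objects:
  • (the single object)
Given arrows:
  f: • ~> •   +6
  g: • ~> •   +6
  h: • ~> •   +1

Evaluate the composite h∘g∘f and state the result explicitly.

Answer: +4

Work:
  0 +6≡6 +6≡3 +1≡4  (mod 9)
composite: +4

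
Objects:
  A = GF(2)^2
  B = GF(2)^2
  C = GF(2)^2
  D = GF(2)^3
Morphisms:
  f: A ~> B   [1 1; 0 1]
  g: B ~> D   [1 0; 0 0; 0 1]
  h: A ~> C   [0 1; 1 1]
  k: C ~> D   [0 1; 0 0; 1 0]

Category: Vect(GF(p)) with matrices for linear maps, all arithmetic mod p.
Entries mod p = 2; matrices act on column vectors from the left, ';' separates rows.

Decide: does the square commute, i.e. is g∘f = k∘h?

1) trace f;g:
  e0=⟨1,0⟩ f~>⟨1,0⟩ g~>⟨1,0,0⟩
  e1=⟨0,1⟩ f~>⟨1,1⟩ g~>⟨1,0,1⟩
  composite₁ = [1 1; 0 0; 0 1]
2) trace h;k:
  e0=⟨1,0⟩ h~>⟨0,1⟩ k~>⟨1,0,0⟩
  e1=⟨0,1⟩ h~>⟨1,1⟩ k~>⟨1,0,1⟩
  composite₂ = [1 1; 0 0; 0 1]
Equal? YES — commutes

Answer: COMMUTES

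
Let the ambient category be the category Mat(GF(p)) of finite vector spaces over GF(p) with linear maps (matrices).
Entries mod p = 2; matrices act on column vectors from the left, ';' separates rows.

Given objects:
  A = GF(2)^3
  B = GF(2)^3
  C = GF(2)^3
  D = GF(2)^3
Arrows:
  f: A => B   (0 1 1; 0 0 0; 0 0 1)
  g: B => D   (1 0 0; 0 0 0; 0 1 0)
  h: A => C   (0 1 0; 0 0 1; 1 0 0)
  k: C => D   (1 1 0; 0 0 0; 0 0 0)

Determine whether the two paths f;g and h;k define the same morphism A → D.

Path 1 = f;g:
  e0=[1,0,0] f=>[0,0,0] g=>[0,0,0]
  e1=[0,1,0] f=>[1,0,0] g=>[1,0,0]
  e2=[0,0,1] f=>[1,0,1] g=>[1,0,0]
  composite₁ = (0 1 1; 0 0 0; 0 0 0)
Path 2 = h;k:
  e0=[1,0,0] h=>[0,0,1] k=>[0,0,0]
  e1=[0,1,0] h=>[1,0,0] k=>[1,0,0]
  e2=[0,0,1] h=>[0,1,0] k=>[1,0,0]
  composite₂ = (0 1 1; 0 0 0; 0 0 0)
Equal? same morphism ✓

Answer: COMMUTES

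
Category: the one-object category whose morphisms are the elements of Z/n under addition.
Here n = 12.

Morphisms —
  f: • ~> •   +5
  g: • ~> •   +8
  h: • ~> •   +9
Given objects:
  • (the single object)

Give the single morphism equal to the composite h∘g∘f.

  0 +5≡5 +8≡1 +9≡10  (mod 12)
result: +10

Answer: +10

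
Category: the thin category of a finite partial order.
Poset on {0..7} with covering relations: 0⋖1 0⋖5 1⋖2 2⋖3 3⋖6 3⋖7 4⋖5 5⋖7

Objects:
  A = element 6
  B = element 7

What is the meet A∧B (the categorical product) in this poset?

{x : x<=A ∧ x<=B} = {0,1,2,3}  (A=6, B=7)
  0 <= 3
  1 <= 3
  2 <= 3
  3 <= 3
glb = 3

Answer: A∧B = 3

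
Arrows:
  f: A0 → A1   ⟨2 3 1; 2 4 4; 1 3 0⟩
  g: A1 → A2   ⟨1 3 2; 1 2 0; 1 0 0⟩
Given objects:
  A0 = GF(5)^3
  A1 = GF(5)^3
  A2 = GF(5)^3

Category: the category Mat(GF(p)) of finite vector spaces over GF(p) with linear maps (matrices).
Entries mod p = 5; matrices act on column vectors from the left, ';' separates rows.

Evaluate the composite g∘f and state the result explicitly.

Answer: ⟨0 1 3; 1 1 4; 2 3 1⟩

Derivation:
  e0=[1,0,0] f→[2,2,1] g→[0,1,2]
  e1=[0,1,0] f→[3,4,3] g→[1,1,3]
  e2=[0,0,1] f→[1,4,0] g→[3,4,1]
result: ⟨0 1 3; 1 1 4; 2 3 1⟩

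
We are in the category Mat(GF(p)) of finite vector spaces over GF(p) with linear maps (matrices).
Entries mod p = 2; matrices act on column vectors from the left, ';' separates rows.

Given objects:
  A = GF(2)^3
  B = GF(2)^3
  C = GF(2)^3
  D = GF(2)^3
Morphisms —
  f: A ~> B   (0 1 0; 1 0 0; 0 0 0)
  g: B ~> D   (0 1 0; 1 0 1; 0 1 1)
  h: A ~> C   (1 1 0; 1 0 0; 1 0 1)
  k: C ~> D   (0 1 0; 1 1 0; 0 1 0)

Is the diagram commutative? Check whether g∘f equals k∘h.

Along f;g (path 1):
  e0=[1,0,0] f~>[0,1,0] g~>[1,0,1]
  e1=[0,1,0] f~>[1,0,0] g~>[0,1,0]
  e2=[0,0,1] f~>[0,0,0] g~>[0,0,0]
  ⟦path⟧₁ = (1 0 0; 0 1 0; 1 0 0)
Along h;k (path 2):
  e0=[1,0,0] h~>[1,1,1] k~>[1,0,1]
  e1=[0,1,0] h~>[1,0,0] k~>[0,1,0]
  e2=[0,0,1] h~>[0,0,1] k~>[0,0,0]
  ⟦path⟧₂ = (1 0 0; 0 1 0; 1 0 0)
Equal? equal; square commutes

Answer: COMMUTES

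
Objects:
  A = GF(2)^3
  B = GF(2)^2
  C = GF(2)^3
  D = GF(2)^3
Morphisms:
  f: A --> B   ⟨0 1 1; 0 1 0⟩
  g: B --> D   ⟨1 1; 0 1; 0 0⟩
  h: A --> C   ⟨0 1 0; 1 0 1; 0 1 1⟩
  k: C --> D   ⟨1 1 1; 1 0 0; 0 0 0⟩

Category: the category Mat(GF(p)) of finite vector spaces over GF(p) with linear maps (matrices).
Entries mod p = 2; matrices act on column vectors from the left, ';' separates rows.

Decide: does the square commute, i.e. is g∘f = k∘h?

Along f;g (path 1):
  e0=⟨1,0,0⟩ f-->⟨0,0⟩ g-->⟨0,0,0⟩
  e1=⟨0,1,0⟩ f-->⟨1,1⟩ g-->⟨0,1,0⟩
  e2=⟨0,0,1⟩ f-->⟨1,0⟩ g-->⟨1,0,0⟩
  ⟦path⟧₁ = ⟨0 0 1; 0 1 0; 0 0 0⟩
Along h;k (path 2):
  e0=⟨1,0,0⟩ h-->⟨0,1,0⟩ k-->⟨1,0,0⟩
  e1=⟨0,1,0⟩ h-->⟨1,0,1⟩ k-->⟨0,1,0⟩
  e2=⟨0,0,1⟩ h-->⟨0,1,1⟩ k-->⟨0,0,0⟩
  ⟦path⟧₂ = ⟨1 0 0; 0 1 0; 0 0 0⟩
Equal? distinct morphisms ✗

Answer: DOES NOT COMMUTE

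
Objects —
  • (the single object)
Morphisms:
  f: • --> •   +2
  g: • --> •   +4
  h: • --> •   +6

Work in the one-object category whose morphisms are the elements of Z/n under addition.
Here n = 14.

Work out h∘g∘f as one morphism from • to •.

  0 +2≡2 +4≡6 +6≡12  (mod 14)
⟦path⟧: +12

Answer: +12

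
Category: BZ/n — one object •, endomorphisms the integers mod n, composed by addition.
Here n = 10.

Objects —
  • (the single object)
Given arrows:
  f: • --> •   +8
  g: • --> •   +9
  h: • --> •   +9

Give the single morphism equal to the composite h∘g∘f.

Answer: +6

Derivation:
  0 +8≡8 +9≡7 +9≡6  (mod 10)
⟦path⟧: +6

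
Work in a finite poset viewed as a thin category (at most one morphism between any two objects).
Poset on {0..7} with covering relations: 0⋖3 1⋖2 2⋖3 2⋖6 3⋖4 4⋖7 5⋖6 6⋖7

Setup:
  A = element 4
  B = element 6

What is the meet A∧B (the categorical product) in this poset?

Answer: A∧B = 2

Work:
Lower bounds of A=4 and B=6: {1,2}
  1 ≤ 2
  2 ≤ 2
glb = 2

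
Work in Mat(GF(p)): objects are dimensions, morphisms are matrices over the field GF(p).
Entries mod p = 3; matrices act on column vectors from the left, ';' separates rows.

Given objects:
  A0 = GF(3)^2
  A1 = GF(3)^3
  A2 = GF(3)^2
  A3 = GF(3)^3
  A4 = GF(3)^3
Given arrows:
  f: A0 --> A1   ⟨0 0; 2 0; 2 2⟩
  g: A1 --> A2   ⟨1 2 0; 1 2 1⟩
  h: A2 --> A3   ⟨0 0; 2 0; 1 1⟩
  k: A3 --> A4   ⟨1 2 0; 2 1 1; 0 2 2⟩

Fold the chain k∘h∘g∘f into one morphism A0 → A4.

Answer: ⟨1 0; 0 2; 0 1⟩

Work:
  e0=(1,0) f-->(0,2,2) g-->(1,0) h-->(0,2,1) k-->(1,0,0)
  e1=(0,1) f-->(0,0,2) g-->(0,2) h-->(0,0,2) k-->(0,2,1)
composite: ⟨1 0; 0 2; 0 1⟩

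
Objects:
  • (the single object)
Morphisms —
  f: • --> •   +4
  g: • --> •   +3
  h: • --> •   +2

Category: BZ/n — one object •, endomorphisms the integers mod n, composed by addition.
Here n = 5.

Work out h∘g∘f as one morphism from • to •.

  0 +4≡4 +3≡2 +2≡4  (mod 5)
composite: +4

Answer: +4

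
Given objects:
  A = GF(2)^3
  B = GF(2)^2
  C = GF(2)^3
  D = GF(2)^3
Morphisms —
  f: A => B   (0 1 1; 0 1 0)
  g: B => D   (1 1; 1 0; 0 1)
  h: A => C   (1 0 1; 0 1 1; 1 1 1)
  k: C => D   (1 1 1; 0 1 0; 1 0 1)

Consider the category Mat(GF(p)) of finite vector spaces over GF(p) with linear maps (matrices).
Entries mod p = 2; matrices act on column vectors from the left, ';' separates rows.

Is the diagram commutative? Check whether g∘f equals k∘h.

Answer: COMMUTES

Work:
Path 1 = f;g:
  e0=[1,0,0] f=>[0,0] g=>[0,0,0]
  e1=[0,1,0] f=>[1,1] g=>[0,1,1]
  e2=[0,0,1] f=>[1,0] g=>[1,1,0]
  ⟦path⟧₁ = (0 0 1; 0 1 1; 0 1 0)
Path 2 = h;k:
  e0=[1,0,0] h=>[1,0,1] k=>[0,0,0]
  e1=[0,1,0] h=>[0,1,1] k=>[0,1,1]
  e2=[0,0,1] h=>[1,1,1] k=>[1,1,0]
  ⟦path⟧₂ = (0 0 1; 0 1 1; 0 1 0)
Equal? equal; square commutes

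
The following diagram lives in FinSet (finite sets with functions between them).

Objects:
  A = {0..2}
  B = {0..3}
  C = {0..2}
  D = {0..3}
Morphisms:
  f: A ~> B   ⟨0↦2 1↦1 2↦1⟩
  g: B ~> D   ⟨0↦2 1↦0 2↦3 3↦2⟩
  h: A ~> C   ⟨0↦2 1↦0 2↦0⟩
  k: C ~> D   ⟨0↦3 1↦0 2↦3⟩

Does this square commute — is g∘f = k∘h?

Answer: DOES NOT COMMUTE

Derivation:
1) trace f;g:
  0 f~>2 g~>3
  1 f~>1 g~>0
  2 f~>1 g~>0
  composite₁ = ⟨0↦3 1↦0 2↦0⟩
2) trace h;k:
  0 h~>2 k~>3
  1 h~>0 k~>3
  2 h~>0 k~>3
  composite₂ = ⟨0↦3 1↦3 2↦3⟩
Equal? distinct morphisms ✗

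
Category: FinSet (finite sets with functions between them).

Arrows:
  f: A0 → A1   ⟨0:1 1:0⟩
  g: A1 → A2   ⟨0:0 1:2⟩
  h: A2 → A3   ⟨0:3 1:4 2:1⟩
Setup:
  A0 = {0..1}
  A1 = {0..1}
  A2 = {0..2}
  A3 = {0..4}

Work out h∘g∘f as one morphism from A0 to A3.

  0 f→1 g→2 h→1
  1 f→0 g→0 h→3
composite: ⟨0:1 1:3⟩

Answer: ⟨0:1 1:3⟩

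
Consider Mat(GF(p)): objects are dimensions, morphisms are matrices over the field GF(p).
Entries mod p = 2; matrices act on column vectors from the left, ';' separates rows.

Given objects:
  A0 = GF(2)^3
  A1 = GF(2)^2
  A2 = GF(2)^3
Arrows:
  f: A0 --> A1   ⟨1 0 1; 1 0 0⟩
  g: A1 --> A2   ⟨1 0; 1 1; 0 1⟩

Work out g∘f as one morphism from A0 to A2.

Answer: ⟨1 0 1; 0 0 1; 1 0 0⟩

Trace:
  e0=⟨1,0,0⟩ f-->⟨1,1⟩ g-->⟨1,0,1⟩
  e1=⟨0,1,0⟩ f-->⟨0,0⟩ g-->⟨0,0,0⟩
  e2=⟨0,0,1⟩ f-->⟨1,0⟩ g-->⟨1,1,0⟩
composite: ⟨1 0 1; 0 0 1; 1 0 0⟩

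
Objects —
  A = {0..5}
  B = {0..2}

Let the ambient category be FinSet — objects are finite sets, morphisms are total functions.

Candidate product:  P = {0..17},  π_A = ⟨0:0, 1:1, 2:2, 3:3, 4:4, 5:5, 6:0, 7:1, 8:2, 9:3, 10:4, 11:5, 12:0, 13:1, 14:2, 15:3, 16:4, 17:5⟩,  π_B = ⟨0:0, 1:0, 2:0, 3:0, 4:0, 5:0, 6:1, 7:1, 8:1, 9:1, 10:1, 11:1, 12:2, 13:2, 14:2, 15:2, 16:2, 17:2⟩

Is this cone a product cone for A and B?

Answer: VALID PRODUCT

Work:
|A|·|B| = 6·3 = 18;  |P| = 18
Check the pairing map k ↦ (π_A(k), π_B(k)):
  0 : (0,0)
  1 : (1,0)
  2 : (2,0)
  3 : (3,0)
  4 : (4,0)
  5 : (5,0)
  6 : (0,1)
  7 : (1,1)
  8 : (2,1)
  9 : (3,1)
  10 : (4,1)
  11 : (5,1)
  12 : (0,2)
  13 : (1,2)
  14 : (2,2)
  15 : (3,2)
  16 : (4,2)
  17 : (5,2)
distinct pairs in image: 18 / 18 needed
  → bijection onto A×B; projections well-typed.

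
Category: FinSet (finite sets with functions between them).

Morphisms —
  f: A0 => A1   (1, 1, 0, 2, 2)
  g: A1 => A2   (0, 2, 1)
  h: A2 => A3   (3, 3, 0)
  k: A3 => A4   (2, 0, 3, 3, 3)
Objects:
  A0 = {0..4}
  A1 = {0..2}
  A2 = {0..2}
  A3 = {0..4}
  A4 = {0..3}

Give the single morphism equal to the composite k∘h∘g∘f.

  0 f=>1 g=>2 h=>0 k=>2
  1 f=>1 g=>2 h=>0 k=>2
  2 f=>0 g=>0 h=>3 k=>3
  3 f=>2 g=>1 h=>3 k=>3
  4 f=>2 g=>1 h=>3 k=>3
⟦path⟧: (2, 2, 3, 3, 3)

Answer: (2, 2, 3, 3, 3)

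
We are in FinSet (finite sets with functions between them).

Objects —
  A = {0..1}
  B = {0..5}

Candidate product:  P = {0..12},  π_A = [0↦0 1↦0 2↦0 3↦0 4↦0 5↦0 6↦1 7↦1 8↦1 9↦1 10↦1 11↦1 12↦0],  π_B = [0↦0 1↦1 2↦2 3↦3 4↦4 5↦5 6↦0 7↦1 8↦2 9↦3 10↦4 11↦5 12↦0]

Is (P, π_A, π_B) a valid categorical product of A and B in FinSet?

Answer: NOT A VALID PRODUCT — |P|=13 ≠ |A|·|B|=12

Work:
|A|·|B| = 2·6 = 12;  |P| = 13
  → cardinalities differ; no bijection possible.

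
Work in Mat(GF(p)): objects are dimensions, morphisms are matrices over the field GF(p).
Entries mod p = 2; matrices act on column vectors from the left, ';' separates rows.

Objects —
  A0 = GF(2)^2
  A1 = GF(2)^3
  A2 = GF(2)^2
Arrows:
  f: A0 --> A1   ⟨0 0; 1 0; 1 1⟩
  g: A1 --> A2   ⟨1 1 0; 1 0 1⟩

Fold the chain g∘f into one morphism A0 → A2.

  e0=⟨1,0⟩ f-->⟨0,1,1⟩ g-->⟨1,1⟩
  e1=⟨0,1⟩ f-->⟨0,0,1⟩ g-->⟨0,1⟩
⟦path⟧: ⟨1 0; 1 1⟩

Answer: ⟨1 0; 1 1⟩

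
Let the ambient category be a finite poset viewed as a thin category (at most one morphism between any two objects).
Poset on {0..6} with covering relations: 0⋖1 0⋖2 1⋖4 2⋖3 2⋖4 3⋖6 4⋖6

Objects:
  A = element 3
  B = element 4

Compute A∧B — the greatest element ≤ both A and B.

Common predecessors of 3,4: {0,2}
  0 ≤ 2
  2 ≤ 2
glb = 2

Answer: A∧B = 2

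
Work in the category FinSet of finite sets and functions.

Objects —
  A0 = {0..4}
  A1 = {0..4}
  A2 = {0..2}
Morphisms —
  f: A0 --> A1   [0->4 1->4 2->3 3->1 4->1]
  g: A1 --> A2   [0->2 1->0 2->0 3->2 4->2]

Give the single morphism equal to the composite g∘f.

  0 f-->4 g-->2
  1 f-->4 g-->2
  2 f-->3 g-->2
  3 f-->1 g-->0
  4 f-->1 g-->0
result: [0->2 1->2 2->2 3->0 4->0]

Answer: [0->2 1->2 2->2 3->0 4->0]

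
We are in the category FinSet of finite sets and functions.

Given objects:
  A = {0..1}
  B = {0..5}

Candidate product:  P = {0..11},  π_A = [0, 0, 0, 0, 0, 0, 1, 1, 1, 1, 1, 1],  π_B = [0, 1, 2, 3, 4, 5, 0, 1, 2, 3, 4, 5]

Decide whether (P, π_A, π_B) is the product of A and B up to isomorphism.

|A|·|B| = 2·6 = 12;  |P| = 12
Check the pairing map k ↦ (π_A(k), π_B(k)):
  0 ↦ (0,0)
  1 ↦ (0,1)
  2 ↦ (0,2)
  3 ↦ (0,3)
  4 ↦ (0,4)
  5 ↦ (0,5)
  6 ↦ (1,0)
  7 ↦ (1,1)
  8 ↦ (1,2)
  9 ↦ (1,3)
  10 ↦ (1,4)
  11 ↦ (1,5)
distinct pairs in image: 12 / 12 needed
  → bijection onto A×B; projections well-typed.

Answer: VALID PRODUCT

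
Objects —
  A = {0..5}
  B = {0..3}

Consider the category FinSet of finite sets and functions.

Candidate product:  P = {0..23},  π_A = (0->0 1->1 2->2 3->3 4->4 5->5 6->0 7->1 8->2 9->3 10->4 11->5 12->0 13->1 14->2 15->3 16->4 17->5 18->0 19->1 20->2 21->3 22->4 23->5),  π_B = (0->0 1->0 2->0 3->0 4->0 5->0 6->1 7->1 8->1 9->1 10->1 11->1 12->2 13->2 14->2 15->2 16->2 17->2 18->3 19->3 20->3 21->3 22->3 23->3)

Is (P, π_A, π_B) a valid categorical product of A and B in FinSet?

|A|·|B| = 6·4 = 24;  |P| = 24
Check the pairing map k ↦ (π_A(k), π_B(k)):
  0 -> (0,0)
  1 -> (1,0)
  2 -> (2,0)
  3 -> (3,0)
  4 -> (4,0)
  5 -> (5,0)
  6 -> (0,1)
  7 -> (1,1)
  8 -> (2,1)
  9 -> (3,1)
  10 -> (4,1)
  11 -> (5,1)
  12 -> (0,2)
  13 -> (1,2)
  14 -> (2,2)
  15 -> (3,2)
  16 -> (4,2)
  17 -> (5,2)
  18 -> (0,3)
  19 -> (1,3)
  20 -> (2,3)
  21 -> (3,3)
  22 -> (4,3)
  23 -> (5,3)
distinct pairs in image: 24 / 24 needed
  → bijection onto A×B; projections well-typed.

Answer: VALID PRODUCT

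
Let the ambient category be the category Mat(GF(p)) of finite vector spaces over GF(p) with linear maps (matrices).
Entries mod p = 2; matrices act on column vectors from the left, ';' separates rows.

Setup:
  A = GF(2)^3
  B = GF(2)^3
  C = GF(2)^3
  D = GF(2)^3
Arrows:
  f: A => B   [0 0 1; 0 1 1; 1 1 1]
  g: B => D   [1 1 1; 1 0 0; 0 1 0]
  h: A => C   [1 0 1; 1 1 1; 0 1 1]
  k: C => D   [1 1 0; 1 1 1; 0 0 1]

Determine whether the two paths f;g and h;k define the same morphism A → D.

1) trace f;g:
  e0=[1,0,0] f=>[0,0,1] g=>[1,0,0]
  e1=[0,1,0] f=>[0,1,1] g=>[0,0,1]
  e2=[0,0,1] f=>[1,1,1] g=>[1,1,1]
  composite₁ = [1 0 1; 0 0 1; 0 1 1]
2) trace h;k:
  e0=[1,0,0] h=>[1,1,0] k=>[0,0,0]
  e1=[0,1,0] h=>[0,1,1] k=>[1,0,1]
  e2=[0,0,1] h=>[1,1,1] k=>[0,1,1]
  composite₂ = [0 1 0; 0 0 1; 0 1 1]
Equal? distinct morphisms ✗

Answer: DOES NOT COMMUTE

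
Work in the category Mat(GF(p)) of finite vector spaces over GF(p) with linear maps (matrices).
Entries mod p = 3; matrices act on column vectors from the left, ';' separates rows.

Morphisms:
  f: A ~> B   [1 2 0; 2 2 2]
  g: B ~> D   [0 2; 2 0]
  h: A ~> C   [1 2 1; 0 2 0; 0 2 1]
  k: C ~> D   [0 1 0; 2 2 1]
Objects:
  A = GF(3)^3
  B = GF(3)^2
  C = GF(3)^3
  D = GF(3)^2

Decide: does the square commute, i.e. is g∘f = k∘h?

Answer: DOES NOT COMMUTE

Work:
1) trace f;g:
  e0=(1,0,0) f~>(1,2) g~>(1,2)
  e1=(0,1,0) f~>(2,2) g~>(1,1)
  e2=(0,0,1) f~>(0,2) g~>(1,0)
  composite₁ = [1 1 1; 2 1 0]
2) trace h;k:
  e0=(1,0,0) h~>(1,0,0) k~>(0,2)
  e1=(0,1,0) h~>(2,2,2) k~>(2,1)
  e2=(0,0,1) h~>(1,0,1) k~>(0,0)
  composite₂ = [0 2 0; 2 1 0]
Equal? differ; not commutative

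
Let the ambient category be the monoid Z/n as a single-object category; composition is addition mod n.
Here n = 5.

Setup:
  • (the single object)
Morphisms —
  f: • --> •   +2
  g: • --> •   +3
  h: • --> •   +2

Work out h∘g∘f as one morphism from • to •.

  0 +2≡2 +3≡0 +2≡2  (mod 5)
result: +2

Answer: +2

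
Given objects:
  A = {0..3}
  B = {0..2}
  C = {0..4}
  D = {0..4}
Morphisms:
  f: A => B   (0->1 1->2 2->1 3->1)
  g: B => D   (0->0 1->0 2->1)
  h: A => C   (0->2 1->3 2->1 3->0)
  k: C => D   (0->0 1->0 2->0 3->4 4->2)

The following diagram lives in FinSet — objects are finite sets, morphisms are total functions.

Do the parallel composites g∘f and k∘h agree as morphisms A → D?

Along f;g (path 1):
  0 f=>1 g=>0
  1 f=>2 g=>1
  2 f=>1 g=>0
  3 f=>1 g=>0
  result₁ = (0->0 1->1 2->0 3->0)
Along h;k (path 2):
  0 h=>2 k=>0
  1 h=>3 k=>4
  2 h=>1 k=>0
  3 h=>0 k=>0
  result₂ = (0->0 1->4 2->0 3->0)
Equal? differ; not commutative

Answer: DOES NOT COMMUTE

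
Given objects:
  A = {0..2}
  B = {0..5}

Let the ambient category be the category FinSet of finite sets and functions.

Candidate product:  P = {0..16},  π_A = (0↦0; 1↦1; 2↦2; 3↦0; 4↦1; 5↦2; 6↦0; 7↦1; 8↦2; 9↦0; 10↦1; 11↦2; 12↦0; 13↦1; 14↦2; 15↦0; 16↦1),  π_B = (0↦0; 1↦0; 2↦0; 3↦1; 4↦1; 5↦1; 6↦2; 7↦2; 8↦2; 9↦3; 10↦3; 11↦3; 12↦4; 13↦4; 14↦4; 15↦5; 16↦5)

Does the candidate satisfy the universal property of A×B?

Answer: NOT A VALID PRODUCT — |P|=17 ≠ |A|·|B|=18

Trace:
|A|·|B| = 3·6 = 18;  |P| = 17
  → cardinalities differ; no bijection possible.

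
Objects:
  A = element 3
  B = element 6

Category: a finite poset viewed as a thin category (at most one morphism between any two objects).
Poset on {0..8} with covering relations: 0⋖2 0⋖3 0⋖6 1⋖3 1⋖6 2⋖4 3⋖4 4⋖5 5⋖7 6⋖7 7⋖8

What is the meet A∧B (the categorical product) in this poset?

Answer: NO MEET EXISTS

Trace:
Common predecessors of 3,6: {0,1}
  maximal lower bounds 0 and 1 are incomparable: neither 0<=1 nor 1<=0
→ no greatest lower bound exists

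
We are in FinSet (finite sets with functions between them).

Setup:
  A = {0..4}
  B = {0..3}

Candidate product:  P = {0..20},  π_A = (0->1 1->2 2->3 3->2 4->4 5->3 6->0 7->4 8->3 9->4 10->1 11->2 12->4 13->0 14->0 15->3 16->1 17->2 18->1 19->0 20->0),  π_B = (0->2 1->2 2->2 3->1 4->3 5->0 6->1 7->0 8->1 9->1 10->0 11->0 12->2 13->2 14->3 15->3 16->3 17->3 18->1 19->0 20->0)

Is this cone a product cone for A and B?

Answer: NOT A VALID PRODUCT — |P|=21 ≠ |A|·|B|=20

Work:
|A|·|B| = 5·4 = 20;  |P| = 21
  → cardinalities differ; no bijection possible.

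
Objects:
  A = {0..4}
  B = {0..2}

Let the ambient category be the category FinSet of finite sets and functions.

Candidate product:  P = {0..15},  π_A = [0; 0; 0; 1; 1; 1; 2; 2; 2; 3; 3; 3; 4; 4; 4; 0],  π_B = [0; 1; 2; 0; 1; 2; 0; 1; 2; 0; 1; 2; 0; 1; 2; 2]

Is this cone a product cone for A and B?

|A|·|B| = 5·3 = 15;  |P| = 16
  → cardinalities differ; no bijection possible.

Answer: NOT A VALID PRODUCT — |P|=16 ≠ |A|·|B|=15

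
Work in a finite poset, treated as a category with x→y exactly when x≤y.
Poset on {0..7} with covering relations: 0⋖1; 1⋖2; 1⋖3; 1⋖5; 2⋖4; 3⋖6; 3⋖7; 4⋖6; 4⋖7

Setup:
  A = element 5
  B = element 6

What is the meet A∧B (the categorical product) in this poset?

Answer: A∧B = 1

Work:
Common predecessors of 5,6: {0,1}
  0 <= 1
  1 <= 1
glb = 1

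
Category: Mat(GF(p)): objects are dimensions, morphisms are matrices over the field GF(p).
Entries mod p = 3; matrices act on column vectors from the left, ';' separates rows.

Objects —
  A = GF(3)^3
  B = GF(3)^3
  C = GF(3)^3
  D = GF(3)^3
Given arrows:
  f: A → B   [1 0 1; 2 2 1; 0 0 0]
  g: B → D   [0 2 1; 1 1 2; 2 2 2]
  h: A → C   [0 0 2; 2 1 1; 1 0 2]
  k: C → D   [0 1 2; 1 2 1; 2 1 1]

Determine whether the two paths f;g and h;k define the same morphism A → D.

Answer: DOES NOT COMMUTE

Trace:
Along f;g (path 1):
  e0=⟨1,0,0⟩ f→⟨1,2,0⟩ g→⟨1,0,0⟩
  e1=⟨0,1,0⟩ f→⟨0,2,0⟩ g→⟨1,2,1⟩
  e2=⟨0,0,1⟩ f→⟨1,1,0⟩ g→⟨2,2,1⟩
  ⟦path⟧₁ = [1 1 2; 0 2 2; 0 1 1]
Along h;k (path 2):
  e0=⟨1,0,0⟩ h→⟨0,2,1⟩ k→⟨1,2,0⟩
  e1=⟨0,1,0⟩ h→⟨0,1,0⟩ k→⟨1,2,1⟩
  e2=⟨0,0,1⟩ h→⟨2,1,2⟩ k→⟨2,0,1⟩
  ⟦path⟧₂ = [1 1 2; 2 2 0; 0 1 1]
Equal? NO — does not commute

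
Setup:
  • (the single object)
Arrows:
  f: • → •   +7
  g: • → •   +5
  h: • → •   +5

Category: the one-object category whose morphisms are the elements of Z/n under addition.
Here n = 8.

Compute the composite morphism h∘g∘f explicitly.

  0 +7≡7 +5≡4 +5≡1  (mod 8)
result: +1

Answer: +1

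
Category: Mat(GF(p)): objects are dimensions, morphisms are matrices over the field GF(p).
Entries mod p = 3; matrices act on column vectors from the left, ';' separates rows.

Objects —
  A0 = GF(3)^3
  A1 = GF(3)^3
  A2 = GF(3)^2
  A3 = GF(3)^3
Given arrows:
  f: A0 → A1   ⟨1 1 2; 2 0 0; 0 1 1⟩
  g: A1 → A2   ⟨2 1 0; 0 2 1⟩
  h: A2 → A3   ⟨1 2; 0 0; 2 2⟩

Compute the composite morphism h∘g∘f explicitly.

Answer: ⟨0 1 0; 0 0 0; 1 0 1⟩

Trace:
  e0=(1,0,0) f→(1,2,0) g→(1,1) h→(0,0,1)
  e1=(0,1,0) f→(1,0,1) g→(2,1) h→(1,0,0)
  e2=(0,0,1) f→(2,0,1) g→(1,1) h→(0,0,1)
⟦path⟧: ⟨0 1 0; 0 0 0; 1 0 1⟩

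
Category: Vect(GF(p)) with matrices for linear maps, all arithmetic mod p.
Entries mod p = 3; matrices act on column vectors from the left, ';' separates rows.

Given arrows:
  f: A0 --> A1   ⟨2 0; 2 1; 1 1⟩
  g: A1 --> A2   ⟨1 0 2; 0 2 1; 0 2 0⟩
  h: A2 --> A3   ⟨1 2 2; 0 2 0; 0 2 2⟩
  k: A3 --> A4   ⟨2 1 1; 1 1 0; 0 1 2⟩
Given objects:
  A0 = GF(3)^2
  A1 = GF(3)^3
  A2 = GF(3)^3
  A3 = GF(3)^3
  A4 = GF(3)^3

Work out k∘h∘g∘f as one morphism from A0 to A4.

  e0=[1,0] f-->[2,2,1] g-->[1,2,1] h-->[1,1,0] k-->[0,2,1]
  e1=[0,1] f-->[0,1,1] g-->[2,0,2] h-->[0,0,1] k-->[1,0,2]
composite: ⟨0 1; 2 0; 1 2⟩

Answer: ⟨0 1; 2 0; 1 2⟩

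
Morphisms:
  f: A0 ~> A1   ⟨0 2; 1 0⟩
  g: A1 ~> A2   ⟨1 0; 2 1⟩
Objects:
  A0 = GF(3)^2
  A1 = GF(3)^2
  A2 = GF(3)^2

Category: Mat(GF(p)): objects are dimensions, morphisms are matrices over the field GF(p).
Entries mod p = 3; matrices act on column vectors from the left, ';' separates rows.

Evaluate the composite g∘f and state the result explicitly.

Answer: ⟨0 2; 1 1⟩

Work:
  e0=⟨1,0⟩ f~>⟨0,1⟩ g~>⟨0,1⟩
  e1=⟨0,1⟩ f~>⟨2,0⟩ g~>⟨2,1⟩
⟦path⟧: ⟨0 2; 1 1⟩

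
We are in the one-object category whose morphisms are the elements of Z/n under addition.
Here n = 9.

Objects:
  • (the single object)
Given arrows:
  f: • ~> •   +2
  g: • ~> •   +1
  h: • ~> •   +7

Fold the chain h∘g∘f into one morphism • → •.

Answer: +1

Trace:
  0 +2≡2 +1≡3 +7≡1  (mod 9)
result: +1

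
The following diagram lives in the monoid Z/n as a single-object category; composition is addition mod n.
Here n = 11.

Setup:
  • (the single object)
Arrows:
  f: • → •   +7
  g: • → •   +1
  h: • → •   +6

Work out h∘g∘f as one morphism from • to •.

  0 +7≡7 +1≡8 +6≡3  (mod 11)
result: +3

Answer: +3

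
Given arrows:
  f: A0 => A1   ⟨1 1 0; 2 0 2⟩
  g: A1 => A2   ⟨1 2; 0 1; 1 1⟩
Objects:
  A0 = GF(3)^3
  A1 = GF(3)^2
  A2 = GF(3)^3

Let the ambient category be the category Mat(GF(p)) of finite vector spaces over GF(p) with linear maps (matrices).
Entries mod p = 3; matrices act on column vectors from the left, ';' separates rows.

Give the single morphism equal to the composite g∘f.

  e0=(1,0,0) f=>(1,2) g=>(2,2,0)
  e1=(0,1,0) f=>(1,0) g=>(1,0,1)
  e2=(0,0,1) f=>(0,2) g=>(1,2,2)
composite: ⟨2 1 1; 2 0 2; 0 1 2⟩

Answer: ⟨2 1 1; 2 0 2; 0 1 2⟩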